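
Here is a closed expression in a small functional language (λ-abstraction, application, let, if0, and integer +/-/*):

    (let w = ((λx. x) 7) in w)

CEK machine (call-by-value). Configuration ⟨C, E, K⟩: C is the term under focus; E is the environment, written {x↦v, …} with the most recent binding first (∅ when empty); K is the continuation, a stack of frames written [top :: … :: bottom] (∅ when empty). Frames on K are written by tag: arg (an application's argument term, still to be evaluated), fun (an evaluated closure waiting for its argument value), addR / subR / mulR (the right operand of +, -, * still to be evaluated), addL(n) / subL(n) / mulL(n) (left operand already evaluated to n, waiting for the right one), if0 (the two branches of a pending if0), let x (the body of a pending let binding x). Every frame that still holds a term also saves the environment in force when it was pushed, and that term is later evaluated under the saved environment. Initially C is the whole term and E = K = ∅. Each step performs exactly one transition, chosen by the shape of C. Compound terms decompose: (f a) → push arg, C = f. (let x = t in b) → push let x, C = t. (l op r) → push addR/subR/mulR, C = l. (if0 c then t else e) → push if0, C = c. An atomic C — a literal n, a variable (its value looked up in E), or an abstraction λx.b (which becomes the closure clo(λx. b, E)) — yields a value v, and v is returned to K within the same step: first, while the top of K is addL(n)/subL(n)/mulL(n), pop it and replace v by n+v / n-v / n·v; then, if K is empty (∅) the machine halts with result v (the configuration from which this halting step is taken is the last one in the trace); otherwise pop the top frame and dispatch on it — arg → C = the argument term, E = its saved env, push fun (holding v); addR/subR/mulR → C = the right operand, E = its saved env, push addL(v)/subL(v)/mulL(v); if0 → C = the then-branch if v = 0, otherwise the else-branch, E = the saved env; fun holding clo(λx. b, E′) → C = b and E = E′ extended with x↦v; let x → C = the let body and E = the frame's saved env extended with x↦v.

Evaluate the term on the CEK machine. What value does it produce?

Answer: 7

Execution trace:
t=0: ⟨C=(let w = ((λx. x) 7) in w); E=∅; K=∅⟩
t=1: ⟨C=((λx. x) 7); E=∅; K=[let w]⟩
t=2: ⟨C=(λx. x); E=∅; K=[arg :: let w]⟩
t=3: ⟨C=7; E=∅; K=[fun :: let w]⟩
t=4: ⟨C=x; E={x↦7}; K=[let w]⟩
t=5: ⟨C=w; E={w↦7}; K=∅⟩
→ final value 7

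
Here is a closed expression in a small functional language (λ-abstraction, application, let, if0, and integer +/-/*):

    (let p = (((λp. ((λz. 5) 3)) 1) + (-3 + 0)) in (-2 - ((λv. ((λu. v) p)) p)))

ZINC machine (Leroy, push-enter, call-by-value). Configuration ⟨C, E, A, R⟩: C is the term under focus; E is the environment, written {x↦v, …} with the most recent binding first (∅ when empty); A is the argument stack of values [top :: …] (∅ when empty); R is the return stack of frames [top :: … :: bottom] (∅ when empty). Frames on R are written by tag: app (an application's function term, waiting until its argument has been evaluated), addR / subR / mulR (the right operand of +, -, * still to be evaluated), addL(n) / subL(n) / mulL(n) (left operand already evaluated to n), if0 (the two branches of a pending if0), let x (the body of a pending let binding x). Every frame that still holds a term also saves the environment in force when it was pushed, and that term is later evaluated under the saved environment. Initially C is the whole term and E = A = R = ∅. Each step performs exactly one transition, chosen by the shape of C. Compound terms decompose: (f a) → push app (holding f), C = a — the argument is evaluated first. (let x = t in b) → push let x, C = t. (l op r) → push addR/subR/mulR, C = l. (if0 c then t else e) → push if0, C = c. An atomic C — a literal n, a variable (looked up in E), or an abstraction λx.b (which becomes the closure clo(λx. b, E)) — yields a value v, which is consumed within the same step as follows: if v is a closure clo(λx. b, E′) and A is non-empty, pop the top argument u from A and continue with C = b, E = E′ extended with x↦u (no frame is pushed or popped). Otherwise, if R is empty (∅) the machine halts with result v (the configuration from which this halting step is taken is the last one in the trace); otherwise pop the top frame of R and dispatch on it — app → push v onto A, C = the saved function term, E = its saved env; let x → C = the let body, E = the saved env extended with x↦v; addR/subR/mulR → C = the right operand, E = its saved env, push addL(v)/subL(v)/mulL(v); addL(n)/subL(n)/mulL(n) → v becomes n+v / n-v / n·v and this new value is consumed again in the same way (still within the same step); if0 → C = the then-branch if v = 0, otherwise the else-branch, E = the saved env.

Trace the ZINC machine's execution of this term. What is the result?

[0] ⟨C=(let p = (((λp. ((λz. 5) 3)) 1) + (-3 + 0)) in (-2 - ((λv. ((λu. v) p)) p))); E=∅; A=∅; R=∅⟩
[1] ⟨C=(((λp. ((λz. 5) 3)) 1) + (-3 + 0)); E=∅; A=∅; R=[let p]⟩
[2] ⟨C=((λp. ((λz. 5) 3)) 1); E=∅; A=∅; R=[addR :: let p]⟩
[3] ⟨C=1; E=∅; A=∅; R=[app :: addR :: let p]⟩
[4] ⟨C=(λp. ((λz. 5) 3)); E=∅; A=[1]; R=[addR :: let p]⟩
[5] ⟨C=((λz. 5) 3); E={p↦1}; A=∅; R=[addR :: let p]⟩
[6] ⟨C=3; E={p↦1}; A=∅; R=[app :: addR :: let p]⟩
[7] ⟨C=(λz. 5); E={p↦1}; A=[3]; R=[addR :: let p]⟩
[8] ⟨C=5; E={z↦3, p↦1}; A=∅; R=[addR :: let p]⟩
[9] ⟨C=(-3 + 0); E=∅; A=∅; R=[addL(5) :: let p]⟩
[10] ⟨C=-3; E=∅; A=∅; R=[addR :: addL(5) :: let p]⟩
[11] ⟨C=0; E=∅; A=∅; R=[addL(-3) :: addL(5) :: let p]⟩
[12] ⟨C=(-2 - ((λv. ((λu. v) p)) p)); E={p↦2}; A=∅; R=∅⟩
[13] ⟨C=-2; E={p↦2}; A=∅; R=[subR]⟩
[14] ⟨C=((λv. ((λu. v) p)) p); E={p↦2}; A=∅; R=[subL(-2)]⟩
[15] ⟨C=p; E={p↦2}; A=∅; R=[app :: subL(-2)]⟩
[16] ⟨C=(λv. ((λu. v) p)); E={p↦2}; A=[2]; R=[subL(-2)]⟩
[17] ⟨C=((λu. v) p); E={v↦2, p↦2}; A=∅; R=[subL(-2)]⟩
[18] ⟨C=p; E={v↦2, p↦2}; A=∅; R=[app :: subL(-2)]⟩
[19] ⟨C=(λu. v); E={v↦2, p↦2}; A=[2]; R=[subL(-2)]⟩
[20] ⟨C=v; E={u↦2, v↦2, p↦2}; A=∅; R=[subL(-2)]⟩
→ final value -4

Answer: -4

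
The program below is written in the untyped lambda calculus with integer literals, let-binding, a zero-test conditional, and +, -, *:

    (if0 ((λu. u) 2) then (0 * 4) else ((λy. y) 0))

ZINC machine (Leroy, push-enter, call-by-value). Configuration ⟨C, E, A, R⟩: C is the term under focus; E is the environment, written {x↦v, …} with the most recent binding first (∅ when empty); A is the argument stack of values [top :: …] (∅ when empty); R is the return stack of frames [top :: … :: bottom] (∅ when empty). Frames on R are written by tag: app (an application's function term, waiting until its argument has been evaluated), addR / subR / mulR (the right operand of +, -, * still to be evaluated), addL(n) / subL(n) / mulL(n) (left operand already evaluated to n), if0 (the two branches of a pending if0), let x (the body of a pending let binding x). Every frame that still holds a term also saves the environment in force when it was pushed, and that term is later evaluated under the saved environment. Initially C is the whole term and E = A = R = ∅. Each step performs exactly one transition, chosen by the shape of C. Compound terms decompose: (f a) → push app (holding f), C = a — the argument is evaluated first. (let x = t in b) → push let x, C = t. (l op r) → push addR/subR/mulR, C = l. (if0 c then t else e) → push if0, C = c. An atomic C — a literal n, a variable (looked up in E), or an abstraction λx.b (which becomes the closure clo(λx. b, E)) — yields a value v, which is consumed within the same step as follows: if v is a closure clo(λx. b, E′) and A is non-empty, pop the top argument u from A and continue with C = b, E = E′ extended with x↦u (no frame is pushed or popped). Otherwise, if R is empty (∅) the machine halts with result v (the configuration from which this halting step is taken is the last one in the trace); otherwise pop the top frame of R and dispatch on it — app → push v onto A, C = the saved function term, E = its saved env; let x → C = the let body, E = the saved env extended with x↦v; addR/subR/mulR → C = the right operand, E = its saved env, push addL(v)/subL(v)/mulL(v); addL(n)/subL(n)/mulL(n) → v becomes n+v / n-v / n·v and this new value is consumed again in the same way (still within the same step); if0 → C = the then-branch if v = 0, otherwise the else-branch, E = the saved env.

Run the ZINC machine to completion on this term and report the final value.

t=0: [C=(if0 ((λu. u) 2) then (0 * 4) else ((λy. y) 0)) | E=∅ | A=∅ | R=∅]
t=1: [C=((λu. u) 2) | E=∅ | A=∅ | R=[if0]]
t=2: [C=2 | E=∅ | A=∅ | R=[app :: if0]]
t=3: [C=(λu. u) | E=∅ | A=[2] | R=[if0]]
t=4: [C=u | E={u↦2} | A=∅ | R=[if0]]
t=5: [C=((λy. y) 0) | E=∅ | A=∅ | R=∅]
t=6: [C=0 | E=∅ | A=∅ | R=[app]]
t=7: [C=(λy. y) | E=∅ | A=[0] | R=∅]
t=8: [C=y | E={y↦0} | A=∅ | R=∅]
→ final value 0

Answer: 0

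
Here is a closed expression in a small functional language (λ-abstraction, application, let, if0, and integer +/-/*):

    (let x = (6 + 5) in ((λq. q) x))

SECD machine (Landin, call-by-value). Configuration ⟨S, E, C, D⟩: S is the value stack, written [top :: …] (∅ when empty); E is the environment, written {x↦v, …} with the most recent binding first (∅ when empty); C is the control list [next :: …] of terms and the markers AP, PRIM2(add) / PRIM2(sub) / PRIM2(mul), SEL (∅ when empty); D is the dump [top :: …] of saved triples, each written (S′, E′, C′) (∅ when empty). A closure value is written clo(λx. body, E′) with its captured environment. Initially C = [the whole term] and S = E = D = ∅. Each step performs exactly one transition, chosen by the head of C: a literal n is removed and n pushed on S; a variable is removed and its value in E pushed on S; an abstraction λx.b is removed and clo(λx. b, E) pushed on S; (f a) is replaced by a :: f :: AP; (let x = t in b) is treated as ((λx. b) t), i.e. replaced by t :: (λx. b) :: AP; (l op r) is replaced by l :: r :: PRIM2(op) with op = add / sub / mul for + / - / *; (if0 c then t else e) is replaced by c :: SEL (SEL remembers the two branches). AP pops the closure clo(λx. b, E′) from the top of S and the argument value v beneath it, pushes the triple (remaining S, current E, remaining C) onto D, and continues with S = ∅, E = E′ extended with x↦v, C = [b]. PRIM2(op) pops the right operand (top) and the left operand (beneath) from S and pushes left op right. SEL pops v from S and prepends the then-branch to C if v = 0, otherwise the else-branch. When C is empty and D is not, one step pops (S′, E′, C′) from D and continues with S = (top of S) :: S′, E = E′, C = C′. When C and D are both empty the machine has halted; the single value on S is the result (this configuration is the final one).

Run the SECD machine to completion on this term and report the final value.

[0] <S=∅, E=∅, C=[(let x = (6 + 5) in ((λq. q) x))], D=∅>
[1] <S=∅, E=∅, C=[(6 + 5) :: (λx. ((λq. q) x)) :: AP], D=∅>
[2] <S=∅, E=∅, C=[6 :: 5 :: PRIM2(add) :: (λx. ((λq. q) x)) :: AP], D=∅>
[3] <S=[6], E=∅, C=[5 :: PRIM2(add) :: (λx. ((λq. q) x)) :: AP], D=∅>
[4] <S=[5 :: 6], E=∅, C=[PRIM2(add) :: (λx. ((λq. q) x)) :: AP], D=∅>
[5] <S=[11], E=∅, C=[(λx. ((λq. q) x)) :: AP], D=∅>
[6] <S=[clo(λx. ((λq. q) x), ∅) :: 11], E=∅, C=[AP], D=∅>
[7] <S=∅, E={x↦11}, C=[((λq. q) x)], D=[(∅, ∅, ∅)]>
[8] <S=∅, E={x↦11}, C=[x :: (λq. q) :: AP], D=[(∅, ∅, ∅)]>
[9] <S=[11], E={x↦11}, C=[(λq. q) :: AP], D=[(∅, ∅, ∅)]>
[10] <S=[clo(λq. q, {x↦11}) :: 11], E={x↦11}, C=[AP], D=[(∅, ∅, ∅)]>
[11] <S=∅, E={q↦11, x↦11}, C=[q], D=[(∅, {x↦11}, ∅) :: (∅, ∅, ∅)]>
[12] <S=[11], E={q↦11, x↦11}, C=∅, D=[(∅, {x↦11}, ∅) :: (∅, ∅, ∅)]>
[13] <S=[11], E={x↦11}, C=∅, D=[(∅, ∅, ∅)]>
[14] <S=[11], E=∅, C=∅, D=∅>
→ final value 11

Answer: 11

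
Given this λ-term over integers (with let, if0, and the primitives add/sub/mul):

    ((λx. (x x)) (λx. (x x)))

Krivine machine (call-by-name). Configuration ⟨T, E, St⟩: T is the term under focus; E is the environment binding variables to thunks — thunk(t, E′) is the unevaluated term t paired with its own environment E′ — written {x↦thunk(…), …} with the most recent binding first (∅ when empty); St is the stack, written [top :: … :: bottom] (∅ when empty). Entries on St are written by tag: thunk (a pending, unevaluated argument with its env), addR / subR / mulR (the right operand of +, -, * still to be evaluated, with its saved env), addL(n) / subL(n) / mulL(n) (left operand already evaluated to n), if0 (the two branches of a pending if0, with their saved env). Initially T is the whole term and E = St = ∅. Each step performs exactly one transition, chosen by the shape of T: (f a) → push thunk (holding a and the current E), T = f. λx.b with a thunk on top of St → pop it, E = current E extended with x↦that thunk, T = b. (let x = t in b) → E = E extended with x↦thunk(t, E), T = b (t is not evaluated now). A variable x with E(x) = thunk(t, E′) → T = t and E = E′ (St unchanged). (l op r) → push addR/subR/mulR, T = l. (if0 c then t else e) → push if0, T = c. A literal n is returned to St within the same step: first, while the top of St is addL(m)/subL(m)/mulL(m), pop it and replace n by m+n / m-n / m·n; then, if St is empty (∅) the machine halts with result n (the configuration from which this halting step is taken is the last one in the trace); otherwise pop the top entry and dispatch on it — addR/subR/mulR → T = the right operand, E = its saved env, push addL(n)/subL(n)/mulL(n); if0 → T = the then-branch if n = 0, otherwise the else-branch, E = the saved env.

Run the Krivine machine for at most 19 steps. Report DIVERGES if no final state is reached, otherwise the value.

t=0: [T=((λx. (x x)) (λx. (x x))) | E=∅ | St=∅]
t=1: [T=(λx. (x x)) | E=∅ | St=[thunk]]
t=2: [T=(x x) | E={x↦thunk((λx. (x x)), ∅)} | St=∅]
t=3: [T=x | E={x↦thunk((λx. (x x)), ∅)} | St=[thunk]]
t=4: [T=(λx. (x x)) | E=∅ | St=[thunk]]
t=5: [T=(x x) | E={x↦thunk(x, {x↦thunk((λx. (x x)), ∅)})} | St=∅]
t=6: [T=x | E={x↦thunk(x, {x↦thunk((λx. (x x)), ∅)})} | St=[thunk]]
t=7: [T=x | E={x↦thunk((λx. (x x)), ∅)} | St=[thunk]]
t=8: [T=(λx. (x x)) | E=∅ | St=[thunk]]
t=9: [T=(x x) | E={x↦thunk(x, {x↦thunk(x, {x↦thunk((λx. (x x)), ∅)})})} | St=∅]
t=10: [T=x | E={x↦thunk(x, {x↦thunk(x, {x↦thunk((λx. (x x)), ∅)})})} | St=[thunk]]
t=11: [T=x | E={x↦thunk(x, {x↦thunk((λx. (x x)), ∅)})} | St=[thunk]]
t=12: [T=x | E={x↦thunk((λx. (x x)), ∅)} | St=[thunk]]
t=13: [T=(λx. (x x)) | E=∅ | St=[thunk]]
t=14: [T=(x x) | E={x↦thunk(x, {x↦thunk(x, {x↦thunk(x, {x↦thunk((λx. (x x)), ∅)})})})} | St=∅]
t=15: [T=x | E={x↦thunk(x, {x↦thunk(x, {x↦thunk(x, {x↦thunk((λx. (x x)), ∅)})})})} | St=[thunk]]
t=16: [T=x | E={x↦thunk(x, {x↦thunk(x, {x↦thunk((λx. (x x)), ∅)})})} | St=[thunk]]
t=17: [T=x | E={x↦thunk(x, {x↦thunk((λx. (x x)), ∅)})} | St=[thunk]]
t=18: [T=x | E={x↦thunk((λx. (x x)), ∅)} | St=[thunk]]
t=19: [T=(λx. (x x)) | E=∅ | St=[thunk]]
→ 19 transitions taken and the configuration is still not final: no result within 19 steps

Answer: DIVERGES (no final state within 19 steps)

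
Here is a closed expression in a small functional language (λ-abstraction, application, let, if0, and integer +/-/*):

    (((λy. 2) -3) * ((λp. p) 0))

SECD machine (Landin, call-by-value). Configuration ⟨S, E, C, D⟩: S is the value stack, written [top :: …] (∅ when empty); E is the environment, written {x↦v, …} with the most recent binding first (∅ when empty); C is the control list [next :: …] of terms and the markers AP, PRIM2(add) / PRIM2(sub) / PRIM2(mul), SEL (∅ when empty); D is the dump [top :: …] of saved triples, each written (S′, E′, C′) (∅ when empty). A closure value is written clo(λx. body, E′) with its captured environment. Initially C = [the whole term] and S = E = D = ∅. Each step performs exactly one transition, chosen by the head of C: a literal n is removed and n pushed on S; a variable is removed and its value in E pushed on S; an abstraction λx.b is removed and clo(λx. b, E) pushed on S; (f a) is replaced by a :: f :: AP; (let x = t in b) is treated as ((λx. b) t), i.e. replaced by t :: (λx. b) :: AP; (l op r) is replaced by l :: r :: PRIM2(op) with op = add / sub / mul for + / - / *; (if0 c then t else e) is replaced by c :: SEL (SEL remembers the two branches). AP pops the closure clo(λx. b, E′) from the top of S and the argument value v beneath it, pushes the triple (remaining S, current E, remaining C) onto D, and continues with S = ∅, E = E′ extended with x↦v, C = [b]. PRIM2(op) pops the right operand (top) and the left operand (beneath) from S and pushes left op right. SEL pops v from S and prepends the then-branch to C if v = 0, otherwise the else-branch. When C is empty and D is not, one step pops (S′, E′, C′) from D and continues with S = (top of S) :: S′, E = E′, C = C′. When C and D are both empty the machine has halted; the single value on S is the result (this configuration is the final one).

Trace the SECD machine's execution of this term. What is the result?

step 0: ⟨S=∅; E=∅; C=[(((λy. 2) -3) * ((λp. p) 0))]; D=∅⟩
step 1: ⟨S=∅; E=∅; C=[((λy. 2) -3) :: ((λp. p) 0) :: PRIM2(mul)]; D=∅⟩
step 2: ⟨S=∅; E=∅; C=[-3 :: (λy. 2) :: AP :: ((λp. p) 0) :: PRIM2(mul)]; D=∅⟩
step 3: ⟨S=[-3]; E=∅; C=[(λy. 2) :: AP :: ((λp. p) 0) :: PRIM2(mul)]; D=∅⟩
step 4: ⟨S=[clo(λy. 2, ∅) :: -3]; E=∅; C=[AP :: ((λp. p) 0) :: PRIM2(mul)]; D=∅⟩
step 5: ⟨S=∅; E={y↦-3}; C=[2]; D=[(∅, ∅, [((λp. p) 0) :: PRIM2(mul)])]⟩
step 6: ⟨S=[2]; E={y↦-3}; C=∅; D=[(∅, ∅, [((λp. p) 0) :: PRIM2(mul)])]⟩
step 7: ⟨S=[2]; E=∅; C=[((λp. p) 0) :: PRIM2(mul)]; D=∅⟩
step 8: ⟨S=[2]; E=∅; C=[0 :: (λp. p) :: AP :: PRIM2(mul)]; D=∅⟩
step 9: ⟨S=[0 :: 2]; E=∅; C=[(λp. p) :: AP :: PRIM2(mul)]; D=∅⟩
step 10: ⟨S=[clo(λp. p, ∅) :: 0 :: 2]; E=∅; C=[AP :: PRIM2(mul)]; D=∅⟩
step 11: ⟨S=∅; E={p↦0}; C=[p]; D=[([2], ∅, [PRIM2(mul)])]⟩
step 12: ⟨S=[0]; E={p↦0}; C=∅; D=[([2], ∅, [PRIM2(mul)])]⟩
step 13: ⟨S=[0 :: 2]; E=∅; C=[PRIM2(mul)]; D=∅⟩
step 14: ⟨S=[0]; E=∅; C=∅; D=∅⟩
→ final value 0

Answer: 0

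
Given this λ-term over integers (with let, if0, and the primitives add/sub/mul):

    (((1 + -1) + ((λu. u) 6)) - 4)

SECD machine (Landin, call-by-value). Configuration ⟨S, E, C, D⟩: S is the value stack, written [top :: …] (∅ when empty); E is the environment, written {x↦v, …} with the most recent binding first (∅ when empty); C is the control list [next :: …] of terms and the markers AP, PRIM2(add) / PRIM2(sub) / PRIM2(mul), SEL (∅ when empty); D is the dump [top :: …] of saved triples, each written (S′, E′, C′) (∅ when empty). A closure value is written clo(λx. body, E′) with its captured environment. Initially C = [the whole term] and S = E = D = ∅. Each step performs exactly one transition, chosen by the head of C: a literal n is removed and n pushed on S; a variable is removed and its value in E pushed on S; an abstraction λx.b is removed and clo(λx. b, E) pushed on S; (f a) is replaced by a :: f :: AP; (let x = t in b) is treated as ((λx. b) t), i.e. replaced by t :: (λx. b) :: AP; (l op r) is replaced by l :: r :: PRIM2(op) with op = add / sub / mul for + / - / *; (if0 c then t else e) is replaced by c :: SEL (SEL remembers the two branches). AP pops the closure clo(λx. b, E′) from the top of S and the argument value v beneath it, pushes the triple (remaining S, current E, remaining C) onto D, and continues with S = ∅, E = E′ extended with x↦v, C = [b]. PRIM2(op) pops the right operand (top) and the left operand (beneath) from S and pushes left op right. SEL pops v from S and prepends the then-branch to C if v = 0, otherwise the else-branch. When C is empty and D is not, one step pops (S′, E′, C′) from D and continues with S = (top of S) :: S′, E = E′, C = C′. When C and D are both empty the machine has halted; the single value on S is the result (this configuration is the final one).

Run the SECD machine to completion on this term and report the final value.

Answer: 2

Derivation:
step 0: [S=∅ | E=∅ | C=[(((1 + -1) + ((λu. u) 6)) - 4)] | D=∅]
step 1: [S=∅ | E=∅ | C=[((1 + -1) + ((λu. u) 6)) :: 4 :: PRIM2(sub)] | D=∅]
step 2: [S=∅ | E=∅ | C=[(1 + -1) :: ((λu. u) 6) :: PRIM2(add) :: 4 :: PRIM2(sub)] | D=∅]
step 3: [S=∅ | E=∅ | C=[1 :: -1 :: PRIM2(add) :: ((λu. u) 6) :: PRIM2(add) :: 4 :: PRIM2(sub)] | D=∅]
step 4: [S=[1] | E=∅ | C=[-1 :: PRIM2(add) :: ((λu. u) 6) :: PRIM2(add) :: 4 :: PRIM2(sub)] | D=∅]
step 5: [S=[-1 :: 1] | E=∅ | C=[PRIM2(add) :: ((λu. u) 6) :: PRIM2(add) :: 4 :: PRIM2(sub)] | D=∅]
step 6: [S=[0] | E=∅ | C=[((λu. u) 6) :: PRIM2(add) :: 4 :: PRIM2(sub)] | D=∅]
step 7: [S=[0] | E=∅ | C=[6 :: (λu. u) :: AP :: PRIM2(add) :: 4 :: PRIM2(sub)] | D=∅]
step 8: [S=[6 :: 0] | E=∅ | C=[(λu. u) :: AP :: PRIM2(add) :: 4 :: PRIM2(sub)] | D=∅]
step 9: [S=[clo(λu. u, ∅) :: 6 :: 0] | E=∅ | C=[AP :: PRIM2(add) :: 4 :: PRIM2(sub)] | D=∅]
step 10: [S=∅ | E={u↦6} | C=[u] | D=[([0], ∅, [PRIM2(add) :: 4 :: PRIM2(sub)])]]
step 11: [S=[6] | E={u↦6} | C=∅ | D=[([0], ∅, [PRIM2(add) :: 4 :: PRIM2(sub)])]]
step 12: [S=[6 :: 0] | E=∅ | C=[PRIM2(add) :: 4 :: PRIM2(sub)] | D=∅]
step 13: [S=[6] | E=∅ | C=[4 :: PRIM2(sub)] | D=∅]
step 14: [S=[4 :: 6] | E=∅ | C=[PRIM2(sub)] | D=∅]
step 15: [S=[2] | E=∅ | C=∅ | D=∅]
→ final value 2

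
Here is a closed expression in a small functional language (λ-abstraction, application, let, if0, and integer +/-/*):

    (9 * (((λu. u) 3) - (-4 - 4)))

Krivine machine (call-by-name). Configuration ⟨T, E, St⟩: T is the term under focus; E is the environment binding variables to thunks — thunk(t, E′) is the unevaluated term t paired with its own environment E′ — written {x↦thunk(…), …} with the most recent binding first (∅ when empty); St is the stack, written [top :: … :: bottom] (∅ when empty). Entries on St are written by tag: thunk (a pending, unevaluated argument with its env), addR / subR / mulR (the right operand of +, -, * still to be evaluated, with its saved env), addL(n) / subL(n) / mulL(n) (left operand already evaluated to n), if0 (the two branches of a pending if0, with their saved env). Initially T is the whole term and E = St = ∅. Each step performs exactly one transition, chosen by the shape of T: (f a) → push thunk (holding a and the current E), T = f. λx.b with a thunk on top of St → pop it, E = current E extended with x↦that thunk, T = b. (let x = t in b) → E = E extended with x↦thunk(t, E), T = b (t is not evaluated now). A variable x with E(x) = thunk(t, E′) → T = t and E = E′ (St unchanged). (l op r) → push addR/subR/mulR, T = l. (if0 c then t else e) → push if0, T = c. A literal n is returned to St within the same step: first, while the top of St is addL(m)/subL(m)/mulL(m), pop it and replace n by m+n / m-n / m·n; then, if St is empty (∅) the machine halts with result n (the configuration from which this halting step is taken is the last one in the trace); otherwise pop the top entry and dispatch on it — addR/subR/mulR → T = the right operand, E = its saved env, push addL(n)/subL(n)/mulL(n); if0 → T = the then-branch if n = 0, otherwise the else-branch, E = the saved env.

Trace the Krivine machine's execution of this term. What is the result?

Answer: 99

Machine steps:
0. ⟨T=(9 * (((λu. u) 3) - (-4 - 4))); E=∅; St=∅⟩
1. ⟨T=9; E=∅; St=[mulR]⟩
2. ⟨T=(((λu. u) 3) - (-4 - 4)); E=∅; St=[mulL(9)]⟩
3. ⟨T=((λu. u) 3); E=∅; St=[subR :: mulL(9)]⟩
4. ⟨T=(λu. u); E=∅; St=[thunk :: subR :: mulL(9)]⟩
5. ⟨T=u; E={u↦thunk(3, ∅)}; St=[subR :: mulL(9)]⟩
6. ⟨T=3; E=∅; St=[subR :: mulL(9)]⟩
7. ⟨T=(-4 - 4); E=∅; St=[subL(3) :: mulL(9)]⟩
8. ⟨T=-4; E=∅; St=[subR :: subL(3) :: mulL(9)]⟩
9. ⟨T=4; E=∅; St=[subL(-4) :: subL(3) :: mulL(9)]⟩
→ final value 99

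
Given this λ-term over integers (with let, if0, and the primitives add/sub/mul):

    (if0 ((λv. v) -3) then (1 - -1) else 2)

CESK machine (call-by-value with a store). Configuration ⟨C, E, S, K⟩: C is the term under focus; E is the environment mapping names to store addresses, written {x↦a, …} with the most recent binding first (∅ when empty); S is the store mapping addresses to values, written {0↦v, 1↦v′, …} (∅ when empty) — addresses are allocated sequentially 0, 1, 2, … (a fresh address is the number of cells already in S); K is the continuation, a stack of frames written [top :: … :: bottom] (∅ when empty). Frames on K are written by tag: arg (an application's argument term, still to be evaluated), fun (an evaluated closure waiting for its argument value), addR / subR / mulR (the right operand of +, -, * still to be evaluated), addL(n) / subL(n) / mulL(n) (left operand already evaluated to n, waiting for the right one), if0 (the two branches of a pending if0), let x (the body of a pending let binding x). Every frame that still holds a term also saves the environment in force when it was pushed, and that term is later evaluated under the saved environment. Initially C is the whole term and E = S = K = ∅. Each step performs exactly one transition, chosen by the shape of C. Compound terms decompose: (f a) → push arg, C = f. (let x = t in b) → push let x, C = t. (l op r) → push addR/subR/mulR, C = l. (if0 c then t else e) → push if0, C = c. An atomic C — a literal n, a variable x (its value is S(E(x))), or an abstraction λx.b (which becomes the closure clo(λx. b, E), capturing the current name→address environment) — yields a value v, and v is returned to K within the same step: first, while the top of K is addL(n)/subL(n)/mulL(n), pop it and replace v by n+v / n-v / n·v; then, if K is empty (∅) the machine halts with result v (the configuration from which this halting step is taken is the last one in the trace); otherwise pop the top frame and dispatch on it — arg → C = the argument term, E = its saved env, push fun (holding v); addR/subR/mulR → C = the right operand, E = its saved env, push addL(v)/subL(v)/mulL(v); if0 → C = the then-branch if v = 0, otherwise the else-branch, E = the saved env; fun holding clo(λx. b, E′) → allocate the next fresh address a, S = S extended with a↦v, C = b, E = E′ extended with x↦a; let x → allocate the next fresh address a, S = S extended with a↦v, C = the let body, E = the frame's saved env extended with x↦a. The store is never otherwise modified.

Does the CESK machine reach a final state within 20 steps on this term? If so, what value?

Answer: 2

Execution trace:
0. [C=(if0 ((λv. v) -3) then (1 - -1) else 2) | E=∅ | S=∅ | K=∅]
1. [C=((λv. v) -3) | E=∅ | S=∅ | K=[if0]]
2. [C=(λv. v) | E=∅ | S=∅ | K=[arg :: if0]]
3. [C=-3 | E=∅ | S=∅ | K=[fun :: if0]]
4. [C=v | E={v↦0} | S={0↦-3} | K=[if0]]
5. [C=2 | E=∅ | S={0↦-3} | K=∅]
→ final value 2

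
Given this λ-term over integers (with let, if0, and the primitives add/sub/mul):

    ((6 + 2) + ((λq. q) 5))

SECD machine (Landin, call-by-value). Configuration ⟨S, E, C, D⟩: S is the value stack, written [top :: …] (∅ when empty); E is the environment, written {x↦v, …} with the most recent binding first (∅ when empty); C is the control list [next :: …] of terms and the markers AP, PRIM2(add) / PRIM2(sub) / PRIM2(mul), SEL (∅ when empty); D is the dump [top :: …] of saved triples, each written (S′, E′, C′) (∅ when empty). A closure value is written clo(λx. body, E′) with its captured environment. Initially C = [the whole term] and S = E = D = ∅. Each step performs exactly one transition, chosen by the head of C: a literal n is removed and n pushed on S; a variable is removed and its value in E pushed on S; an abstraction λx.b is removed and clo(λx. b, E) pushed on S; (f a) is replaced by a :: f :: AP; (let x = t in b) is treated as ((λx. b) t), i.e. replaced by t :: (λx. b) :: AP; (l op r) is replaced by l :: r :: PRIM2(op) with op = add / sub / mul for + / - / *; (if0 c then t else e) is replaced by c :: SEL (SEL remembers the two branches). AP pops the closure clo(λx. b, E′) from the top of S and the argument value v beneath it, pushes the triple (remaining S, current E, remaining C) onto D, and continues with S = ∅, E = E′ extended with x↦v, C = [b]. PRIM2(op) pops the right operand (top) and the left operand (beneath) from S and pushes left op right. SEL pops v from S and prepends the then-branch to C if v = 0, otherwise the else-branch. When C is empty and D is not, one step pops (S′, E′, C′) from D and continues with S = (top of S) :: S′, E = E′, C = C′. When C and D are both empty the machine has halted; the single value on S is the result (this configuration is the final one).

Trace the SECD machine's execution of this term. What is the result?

Answer: 13

Execution trace:
step 0: ⟨S=∅; E=∅; C=[((6 + 2) + ((λq. q) 5))]; D=∅⟩
step 1: ⟨S=∅; E=∅; C=[(6 + 2) :: ((λq. q) 5) :: PRIM2(add)]; D=∅⟩
step 2: ⟨S=∅; E=∅; C=[6 :: 2 :: PRIM2(add) :: ((λq. q) 5) :: PRIM2(add)]; D=∅⟩
step 3: ⟨S=[6]; E=∅; C=[2 :: PRIM2(add) :: ((λq. q) 5) :: PRIM2(add)]; D=∅⟩
step 4: ⟨S=[2 :: 6]; E=∅; C=[PRIM2(add) :: ((λq. q) 5) :: PRIM2(add)]; D=∅⟩
step 5: ⟨S=[8]; E=∅; C=[((λq. q) 5) :: PRIM2(add)]; D=∅⟩
step 6: ⟨S=[8]; E=∅; C=[5 :: (λq. q) :: AP :: PRIM2(add)]; D=∅⟩
step 7: ⟨S=[5 :: 8]; E=∅; C=[(λq. q) :: AP :: PRIM2(add)]; D=∅⟩
step 8: ⟨S=[clo(λq. q, ∅) :: 5 :: 8]; E=∅; C=[AP :: PRIM2(add)]; D=∅⟩
step 9: ⟨S=∅; E={q↦5}; C=[q]; D=[([8], ∅, [PRIM2(add)])]⟩
step 10: ⟨S=[5]; E={q↦5}; C=∅; D=[([8], ∅, [PRIM2(add)])]⟩
step 11: ⟨S=[5 :: 8]; E=∅; C=[PRIM2(add)]; D=∅⟩
step 12: ⟨S=[13]; E=∅; C=∅; D=∅⟩
→ final value 13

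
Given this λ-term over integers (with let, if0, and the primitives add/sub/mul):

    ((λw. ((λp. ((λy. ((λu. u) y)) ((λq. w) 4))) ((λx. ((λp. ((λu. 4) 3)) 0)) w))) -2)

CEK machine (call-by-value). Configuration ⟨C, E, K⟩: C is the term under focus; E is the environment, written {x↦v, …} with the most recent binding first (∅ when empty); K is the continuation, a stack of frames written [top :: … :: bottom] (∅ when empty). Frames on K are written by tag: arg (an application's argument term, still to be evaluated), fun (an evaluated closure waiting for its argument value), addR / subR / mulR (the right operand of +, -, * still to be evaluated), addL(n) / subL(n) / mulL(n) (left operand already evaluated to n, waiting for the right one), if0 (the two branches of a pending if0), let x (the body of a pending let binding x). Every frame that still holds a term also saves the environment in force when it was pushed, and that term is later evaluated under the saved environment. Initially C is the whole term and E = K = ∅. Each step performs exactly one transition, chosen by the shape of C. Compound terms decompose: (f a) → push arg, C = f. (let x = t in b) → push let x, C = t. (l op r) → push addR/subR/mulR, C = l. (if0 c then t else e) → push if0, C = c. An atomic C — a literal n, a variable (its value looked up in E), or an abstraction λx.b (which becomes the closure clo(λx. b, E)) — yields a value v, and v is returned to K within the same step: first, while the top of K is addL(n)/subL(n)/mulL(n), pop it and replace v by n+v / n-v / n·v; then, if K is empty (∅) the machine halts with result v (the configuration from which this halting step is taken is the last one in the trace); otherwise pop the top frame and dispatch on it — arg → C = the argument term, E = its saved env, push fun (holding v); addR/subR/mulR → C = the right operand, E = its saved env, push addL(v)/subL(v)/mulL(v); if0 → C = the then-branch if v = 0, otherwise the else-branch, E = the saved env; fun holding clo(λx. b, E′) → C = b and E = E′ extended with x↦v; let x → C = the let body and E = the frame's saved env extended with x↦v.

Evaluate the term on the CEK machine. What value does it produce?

Answer: -2

Execution trace:
[0] <C=((λw. ((λp. ((λy. ((λu. u) y)) ((λq. w) 4))) ((λx. ((λp. ((λu. 4) 3)) 0)) w))) -2), E=∅, K=∅>
[1] <C=(λw. ((λp. ((λy. ((λu. u) y)) ((λq. w) 4))) ((λx. ((λp. ((λu. 4) 3)) 0)) w))), E=∅, K=[arg]>
[2] <C=-2, E=∅, K=[fun]>
[3] <C=((λp. ((λy. ((λu. u) y)) ((λq. w) 4))) ((λx. ((λp. ((λu. 4) 3)) 0)) w)), E={w↦-2}, K=∅>
[4] <C=(λp. ((λy. ((λu. u) y)) ((λq. w) 4))), E={w↦-2}, K=[arg]>
[5] <C=((λx. ((λp. ((λu. 4) 3)) 0)) w), E={w↦-2}, K=[fun]>
[6] <C=(λx. ((λp. ((λu. 4) 3)) 0)), E={w↦-2}, K=[arg :: fun]>
[7] <C=w, E={w↦-2}, K=[fun :: fun]>
[8] <C=((λp. ((λu. 4) 3)) 0), E={x↦-2, w↦-2}, K=[fun]>
[9] <C=(λp. ((λu. 4) 3)), E={x↦-2, w↦-2}, K=[arg :: fun]>
[10] <C=0, E={x↦-2, w↦-2}, K=[fun :: fun]>
[11] <C=((λu. 4) 3), E={p↦0, x↦-2, w↦-2}, K=[fun]>
[12] <C=(λu. 4), E={p↦0, x↦-2, w↦-2}, K=[arg :: fun]>
[13] <C=3, E={p↦0, x↦-2, w↦-2}, K=[fun :: fun]>
[14] <C=4, E={u↦3, p↦0, x↦-2, w↦-2}, K=[fun]>
[15] <C=((λy. ((λu. u) y)) ((λq. w) 4)), E={p↦4, w↦-2}, K=∅>
[16] <C=(λy. ((λu. u) y)), E={p↦4, w↦-2}, K=[arg]>
[17] <C=((λq. w) 4), E={p↦4, w↦-2}, K=[fun]>
[18] <C=(λq. w), E={p↦4, w↦-2}, K=[arg :: fun]>
[19] <C=4, E={p↦4, w↦-2}, K=[fun :: fun]>
[20] <C=w, E={q↦4, p↦4, w↦-2}, K=[fun]>
[21] <C=((λu. u) y), E={y↦-2, p↦4, w↦-2}, K=∅>
[22] <C=(λu. u), E={y↦-2, p↦4, w↦-2}, K=[arg]>
[23] <C=y, E={y↦-2, p↦4, w↦-2}, K=[fun]>
[24] <C=u, E={u↦-2, y↦-2, p↦4, w↦-2}, K=∅>
→ final value -2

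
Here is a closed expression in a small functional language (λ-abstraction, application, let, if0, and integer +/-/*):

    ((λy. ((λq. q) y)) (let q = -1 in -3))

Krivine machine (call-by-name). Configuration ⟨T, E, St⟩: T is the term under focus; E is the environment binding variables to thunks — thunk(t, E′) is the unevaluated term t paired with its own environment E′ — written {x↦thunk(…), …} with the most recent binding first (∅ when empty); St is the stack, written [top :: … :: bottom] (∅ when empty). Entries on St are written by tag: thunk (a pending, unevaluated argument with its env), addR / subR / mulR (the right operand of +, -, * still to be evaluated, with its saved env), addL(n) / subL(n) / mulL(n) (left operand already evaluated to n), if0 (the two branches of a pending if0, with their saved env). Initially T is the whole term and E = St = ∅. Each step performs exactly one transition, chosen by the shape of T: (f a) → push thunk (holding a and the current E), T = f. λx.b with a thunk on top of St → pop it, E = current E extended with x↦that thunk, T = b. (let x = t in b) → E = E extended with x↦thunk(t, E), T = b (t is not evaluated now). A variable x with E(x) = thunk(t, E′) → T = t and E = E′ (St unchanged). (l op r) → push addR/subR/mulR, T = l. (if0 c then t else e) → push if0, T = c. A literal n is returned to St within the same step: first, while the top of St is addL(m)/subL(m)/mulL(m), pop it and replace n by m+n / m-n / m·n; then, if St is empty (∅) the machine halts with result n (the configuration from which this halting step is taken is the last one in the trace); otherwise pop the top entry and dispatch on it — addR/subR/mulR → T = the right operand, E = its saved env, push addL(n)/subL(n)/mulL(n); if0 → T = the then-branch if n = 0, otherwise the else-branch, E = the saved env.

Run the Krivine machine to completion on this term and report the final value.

[0] ⟨T=((λy. ((λq. q) y)) (let q = -1 in -3)); E=∅; St=∅⟩
[1] ⟨T=(λy. ((λq. q) y)); E=∅; St=[thunk]⟩
[2] ⟨T=((λq. q) y); E={y↦thunk((let q = -1 in -3), ∅)}; St=∅⟩
[3] ⟨T=(λq. q); E={y↦thunk((let q = -1 in -3), ∅)}; St=[thunk]⟩
[4] ⟨T=q; E={q↦thunk(y, {y↦thunk((let q = -1 in -3), ∅)}), y↦thunk((let q = -1 in -3), ∅)}; St=∅⟩
[5] ⟨T=y; E={y↦thunk((let q = -1 in -3), ∅)}; St=∅⟩
[6] ⟨T=(let q = -1 in -3); E=∅; St=∅⟩
[7] ⟨T=-3; E={q↦thunk(-1, ∅)}; St=∅⟩
→ final value -3

Answer: -3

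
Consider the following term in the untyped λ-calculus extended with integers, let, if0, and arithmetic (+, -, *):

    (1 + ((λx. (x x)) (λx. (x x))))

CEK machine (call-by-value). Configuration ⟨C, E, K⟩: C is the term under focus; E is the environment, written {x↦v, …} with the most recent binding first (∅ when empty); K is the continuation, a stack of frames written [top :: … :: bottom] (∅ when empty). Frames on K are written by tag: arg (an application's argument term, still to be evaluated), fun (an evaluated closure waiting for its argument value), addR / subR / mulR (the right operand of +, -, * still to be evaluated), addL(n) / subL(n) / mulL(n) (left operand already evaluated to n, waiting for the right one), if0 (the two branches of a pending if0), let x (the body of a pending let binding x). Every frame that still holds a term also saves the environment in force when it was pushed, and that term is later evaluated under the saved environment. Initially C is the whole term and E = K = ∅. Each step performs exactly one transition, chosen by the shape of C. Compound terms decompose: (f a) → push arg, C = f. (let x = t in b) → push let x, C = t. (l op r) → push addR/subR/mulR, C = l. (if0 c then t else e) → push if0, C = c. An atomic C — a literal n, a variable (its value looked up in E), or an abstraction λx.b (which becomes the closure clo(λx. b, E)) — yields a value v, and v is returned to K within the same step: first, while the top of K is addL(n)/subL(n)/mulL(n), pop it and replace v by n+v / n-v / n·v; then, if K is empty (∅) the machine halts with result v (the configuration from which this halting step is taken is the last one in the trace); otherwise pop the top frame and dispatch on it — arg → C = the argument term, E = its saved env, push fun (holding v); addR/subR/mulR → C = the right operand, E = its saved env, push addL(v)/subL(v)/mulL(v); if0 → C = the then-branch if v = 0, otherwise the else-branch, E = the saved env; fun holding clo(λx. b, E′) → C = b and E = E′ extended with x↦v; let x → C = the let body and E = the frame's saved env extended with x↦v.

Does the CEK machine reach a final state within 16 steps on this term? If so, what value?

t=0: ⟨C=(1 + ((λx. (x x)) (λx. (x x)))); E=∅; K=∅⟩
t=1: ⟨C=1; E=∅; K=[addR]⟩
t=2: ⟨C=((λx. (x x)) (λx. (x x))); E=∅; K=[addL(1)]⟩
t=3: ⟨C=(λx. (x x)); E=∅; K=[arg :: addL(1)]⟩
t=4: ⟨C=(λx. (x x)); E=∅; K=[fun :: addL(1)]⟩
t=5: ⟨C=(x x); E={x↦clo(λx. (x x), ∅)}; K=[addL(1)]⟩
t=6: ⟨C=x; E={x↦clo(λx. (x x), ∅)}; K=[arg :: addL(1)]⟩
t=7: ⟨C=x; E={x↦clo(λx. (x x), ∅)}; K=[fun :: addL(1)]⟩
… configuration repeats with period 3 (steps 5–7 recur indefinitely) …

Answer: DIVERGES (no final state within 16 steps)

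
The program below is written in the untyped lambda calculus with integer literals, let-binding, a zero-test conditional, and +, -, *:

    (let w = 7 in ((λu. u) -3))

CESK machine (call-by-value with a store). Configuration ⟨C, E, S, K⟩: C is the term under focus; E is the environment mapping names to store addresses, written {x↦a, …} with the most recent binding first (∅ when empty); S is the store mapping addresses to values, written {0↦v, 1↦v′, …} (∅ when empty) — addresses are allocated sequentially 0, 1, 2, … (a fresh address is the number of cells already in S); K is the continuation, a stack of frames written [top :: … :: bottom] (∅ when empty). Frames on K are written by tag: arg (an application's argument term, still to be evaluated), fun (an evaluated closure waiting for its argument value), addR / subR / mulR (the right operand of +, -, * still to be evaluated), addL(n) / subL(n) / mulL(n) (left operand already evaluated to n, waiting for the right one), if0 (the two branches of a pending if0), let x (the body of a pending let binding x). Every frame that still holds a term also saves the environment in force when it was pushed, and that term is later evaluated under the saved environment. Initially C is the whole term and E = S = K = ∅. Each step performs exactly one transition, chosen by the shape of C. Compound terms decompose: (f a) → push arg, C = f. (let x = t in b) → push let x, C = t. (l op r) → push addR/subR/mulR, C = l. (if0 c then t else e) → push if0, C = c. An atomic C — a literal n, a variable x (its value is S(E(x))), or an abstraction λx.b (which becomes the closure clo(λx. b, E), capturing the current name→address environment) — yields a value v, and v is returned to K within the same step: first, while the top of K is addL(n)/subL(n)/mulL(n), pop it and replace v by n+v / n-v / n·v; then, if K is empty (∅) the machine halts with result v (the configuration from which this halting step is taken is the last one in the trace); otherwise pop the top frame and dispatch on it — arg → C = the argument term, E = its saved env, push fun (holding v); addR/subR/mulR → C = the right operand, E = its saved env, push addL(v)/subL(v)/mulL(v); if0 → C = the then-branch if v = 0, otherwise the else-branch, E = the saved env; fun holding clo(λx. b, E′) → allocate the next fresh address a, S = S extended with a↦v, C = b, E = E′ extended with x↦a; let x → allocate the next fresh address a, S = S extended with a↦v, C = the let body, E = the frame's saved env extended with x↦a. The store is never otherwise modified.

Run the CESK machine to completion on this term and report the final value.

[0] [C=(let w = 7 in ((λu. u) -3)) | E=∅ | S=∅ | K=∅]
[1] [C=7 | E=∅ | S=∅ | K=[let w]]
[2] [C=((λu. u) -3) | E={w↦0} | S={0↦7} | K=∅]
[3] [C=(λu. u) | E={w↦0} | S={0↦7} | K=[arg]]
[4] [C=-3 | E={w↦0} | S={0↦7} | K=[fun]]
[5] [C=u | E={u↦1, w↦0} | S={0↦7, 1↦-3} | K=∅]
→ final value -3

Answer: -3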